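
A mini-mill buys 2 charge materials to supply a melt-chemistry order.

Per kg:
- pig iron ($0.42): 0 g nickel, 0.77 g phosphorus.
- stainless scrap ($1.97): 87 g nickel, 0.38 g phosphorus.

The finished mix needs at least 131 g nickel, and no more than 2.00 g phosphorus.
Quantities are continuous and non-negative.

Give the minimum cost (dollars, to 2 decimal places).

Treat it as an LP. Let x1 = kg of pig iron, x2 = kg of stainless scrap.
Minimise 0.42x1 + 1.97x2 subject to:
  87x2 ≥ 131   (nickel)
  0.77x1 + 0.38x2 ≤ 2   (phosphorus)
  x1, x2 ≥ 0.
The minimum-cost mix takes nothing from pig iron — only stainless scrap. There the nickel constraint is tight.
So stainless scrap = 1.506 kg.
Objective = 1.97·1.506 = 2.9668.

$2.97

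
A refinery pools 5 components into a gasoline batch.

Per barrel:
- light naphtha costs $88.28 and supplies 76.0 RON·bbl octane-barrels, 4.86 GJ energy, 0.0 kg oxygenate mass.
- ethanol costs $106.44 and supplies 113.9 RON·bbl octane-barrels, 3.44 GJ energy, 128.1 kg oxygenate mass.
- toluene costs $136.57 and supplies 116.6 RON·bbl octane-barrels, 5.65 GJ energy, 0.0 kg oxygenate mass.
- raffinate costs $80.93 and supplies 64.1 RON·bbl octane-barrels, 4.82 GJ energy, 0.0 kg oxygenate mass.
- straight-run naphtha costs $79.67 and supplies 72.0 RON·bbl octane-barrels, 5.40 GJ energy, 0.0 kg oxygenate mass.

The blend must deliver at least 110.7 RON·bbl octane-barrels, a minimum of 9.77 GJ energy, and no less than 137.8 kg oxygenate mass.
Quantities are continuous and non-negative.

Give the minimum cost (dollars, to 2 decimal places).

$204.05

Treat it as an LP. Let x1 = barrels of light naphtha, x2 = barrels of ethanol, x3 = barrels of toluene, x4 = barrels of raffinate, x5 = barrels of straight-run naphtha.
Minimize 88.28x1 + 106.44x2 + 136.57x3 + 80.93x4 + 79.67x5 subject to:
  76x1 + 113.9x2 + 116.6x3 + 64.1x4 + 72x5 ≥ 110.7   (octane-barrels)
  4.86x1 + 3.44x2 + 5.65x3 + 4.82x4 + 5.4x5 ≥ 9.77   (energy)
  128.1x2 ≥ 137.8   (oxygenate mass)
  x1, x2, x3, x4, x5 ≥ 0.
The optimal basis is {ethanol, straight-run naphtha}; light naphtha, toluene, raffinate drop out. Binding constraints: energy and oxygenate mass.
That vertex is x2 = 1.0757, x5 = 1.124.
Total cost: 106.44·1.0757 + 79.67·1.124 = 204.0466.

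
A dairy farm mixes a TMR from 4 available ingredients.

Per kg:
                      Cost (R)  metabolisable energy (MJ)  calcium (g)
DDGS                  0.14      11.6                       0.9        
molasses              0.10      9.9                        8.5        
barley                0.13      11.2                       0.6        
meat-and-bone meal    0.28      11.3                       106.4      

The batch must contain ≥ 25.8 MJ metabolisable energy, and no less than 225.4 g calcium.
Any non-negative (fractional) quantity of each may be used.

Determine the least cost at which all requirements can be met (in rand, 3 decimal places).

Treat it as an LP. Let x1 = kg of DDGS, x2 = kg of molasses, x3 = kg of barley, x4 = kg of meat-and-bone meal.
min 0.14x1 + 0.1x2 + 0.13x3 + 0.28x4 with:
  11.6x1 + 9.9x2 + 11.2x3 + 11.3x4 ≥ 25.8   (metabolisable energy)
  0.9x1 + 8.5x2 + 0.6x3 + 106.4x4 ≥ 225.4   (calcium)
  x1, x2, x3, x4 ≥ 0.
The minimum-cost mix takes nothing from DDGS, barley — only molasses, meat-and-bone meal. There the metabolisable energy and calcium constraints are tight.
So molasses = 0.2069 kg, meat-and-bone meal = 2.102 kg.
Total cost: 0.1·0.2069 + 0.28·2.102 = 0.60925.

R0.609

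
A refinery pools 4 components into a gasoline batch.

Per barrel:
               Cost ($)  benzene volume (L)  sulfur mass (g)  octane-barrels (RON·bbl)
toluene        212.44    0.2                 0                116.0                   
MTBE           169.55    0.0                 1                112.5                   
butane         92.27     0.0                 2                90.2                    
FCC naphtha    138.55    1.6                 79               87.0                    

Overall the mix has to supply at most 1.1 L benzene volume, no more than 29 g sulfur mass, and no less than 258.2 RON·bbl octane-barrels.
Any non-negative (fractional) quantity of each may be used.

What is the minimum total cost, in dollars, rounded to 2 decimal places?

$264.13

Let x1 = barrels of toluene, x2 = barrels of MTBE, x3 = barrels of butane, x4 = barrels of FCC naphtha.
Minimize 212.44x1 + 169.55x2 + 92.27x3 + 138.55x4 subject to:
  0.2x1 + 1.6x4 ≤ 1.1   (benzene volume)
  1x2 + 2x3 + 79x4 ≤ 29   (sulfur mass)
  116x1 + 112.5x2 + 90.2x3 + 87x4 ≥ 258.2   (octane-barrels)
  x1, x2, x3, x4 ≥ 0.
The optimal basis is {butane}; toluene, MTBE, FCC naphtha drop out. There the octane-barrels constraint is tight.
So butane = 2.86253 barrels.
Total cost: 92.27·2.86253 = 264.1256.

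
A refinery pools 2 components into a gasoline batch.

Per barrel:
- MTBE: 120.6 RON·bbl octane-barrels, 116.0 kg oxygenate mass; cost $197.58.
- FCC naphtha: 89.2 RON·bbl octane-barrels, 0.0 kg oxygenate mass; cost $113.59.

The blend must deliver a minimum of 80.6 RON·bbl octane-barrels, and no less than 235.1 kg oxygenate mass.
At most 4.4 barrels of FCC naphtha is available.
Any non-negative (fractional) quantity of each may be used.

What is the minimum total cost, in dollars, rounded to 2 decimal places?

$400.44

Let x1 = barrels of MTBE, x2 = barrels of FCC naphtha.
Minimize 197.58x1 + 113.59x2 subject to:
  120.6x1 + 89.2x2 ≥ 80.6   (octane-barrels)
  116x1 ≥ 235.1   (oxygenate mass)
  x2 ≤ 4.4
  x1, x2 ≥ 0.
The minimum-cost mix takes nothing from FCC naphtha — only MTBE. The oxygenate mass requirement is met with equality.
Solving gives x1 = 2.0267.
Hence cost = 197.58·2.0267 = $400.4354.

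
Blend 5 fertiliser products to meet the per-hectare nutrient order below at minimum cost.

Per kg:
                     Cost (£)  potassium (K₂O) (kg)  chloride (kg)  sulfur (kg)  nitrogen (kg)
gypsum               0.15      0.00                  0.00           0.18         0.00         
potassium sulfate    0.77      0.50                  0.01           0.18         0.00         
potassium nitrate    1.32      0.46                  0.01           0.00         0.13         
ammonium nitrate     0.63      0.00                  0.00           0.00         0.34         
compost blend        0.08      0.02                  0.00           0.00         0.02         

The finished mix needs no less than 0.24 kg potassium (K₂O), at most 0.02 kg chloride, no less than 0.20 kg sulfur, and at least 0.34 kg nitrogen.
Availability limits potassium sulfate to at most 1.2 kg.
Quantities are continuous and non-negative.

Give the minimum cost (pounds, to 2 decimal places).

£1.09

Let x1 = kg of gypsum, x2 = kg of potassium sulfate, x3 = kg of potassium nitrate, x4 = kg of ammonium nitrate, x5 = kg of compost blend.
Minimise 0.15x1 + 0.77x2 + 1.32x3 + 0.63x4 + 0.08x5 with:
  0.5x2 + 0.46x3 + 0.02x5 ≥ 0.24   (potassium (K₂O))
  0.01x2 + 0.01x3 ≤ 0.02   (chloride)
  0.18x1 + 0.18x2 ≥ 0.2   (sulfur)
  0.13x3 + 0.34x4 + 0.02x5 ≥ 0.34   (nitrogen)
  x2 ≤ 1.2
  x1, x2, x3, x4, x5 ≥ 0.
The cheapest feasible vertex uses only gypsum, potassium sulfate, ammonium nitrate; potassium nitrate, compost blend are not used. The potassium (K₂O), sulfur, nitrogen requirements are met with equality.
Optimal quantities: gypsum = 0.6311 kg, potassium sulfate = 0.48 kg, ammonium nitrate = 1 kg.
Objective = 0.15·0.6311 + 0.77·0.48 + 0.63·1 = 1.0943.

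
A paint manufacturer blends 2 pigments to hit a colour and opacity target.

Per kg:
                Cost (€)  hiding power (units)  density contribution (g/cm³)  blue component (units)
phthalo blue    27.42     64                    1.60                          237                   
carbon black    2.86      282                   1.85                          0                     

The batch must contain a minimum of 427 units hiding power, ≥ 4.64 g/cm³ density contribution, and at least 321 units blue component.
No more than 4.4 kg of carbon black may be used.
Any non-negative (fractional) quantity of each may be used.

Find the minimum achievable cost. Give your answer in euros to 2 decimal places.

€40.96

Set it up as a linear program. Let x1 = kg of phthalo blue, x2 = kg of carbon black.
min 27.42x1 + 2.86x2 with:
  64x1 + 282x2 ≥ 427   (hiding power)
  1.6x1 + 1.85x2 ≥ 4.64   (density contribution)
  237x1 ≥ 321   (blue component)
  x2 ≤ 4.4
  x1, x2 ≥ 0.
Both inputs are positive at the optimum. Binding constraints: density contribution and blue component.
So phthalo blue = 1.3544 kg, carbon black = 1.3367 kg.
Hence cost = 27.42·1.3544 + 2.86·1.3367 = €40.9606.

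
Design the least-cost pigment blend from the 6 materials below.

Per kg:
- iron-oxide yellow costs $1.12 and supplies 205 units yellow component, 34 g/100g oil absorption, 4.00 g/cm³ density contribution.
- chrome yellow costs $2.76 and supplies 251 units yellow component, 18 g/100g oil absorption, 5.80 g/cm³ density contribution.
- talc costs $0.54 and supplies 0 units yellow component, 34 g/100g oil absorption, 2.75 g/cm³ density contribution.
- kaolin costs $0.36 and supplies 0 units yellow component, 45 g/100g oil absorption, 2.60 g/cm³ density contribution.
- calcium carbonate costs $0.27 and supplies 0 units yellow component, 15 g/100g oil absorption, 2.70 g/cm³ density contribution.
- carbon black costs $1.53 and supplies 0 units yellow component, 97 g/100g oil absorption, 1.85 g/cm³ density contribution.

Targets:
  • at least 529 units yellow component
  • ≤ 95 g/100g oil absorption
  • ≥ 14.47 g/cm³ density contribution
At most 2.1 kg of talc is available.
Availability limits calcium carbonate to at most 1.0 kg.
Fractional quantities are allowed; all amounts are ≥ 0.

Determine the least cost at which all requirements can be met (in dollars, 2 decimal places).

Let x1 = kg of iron-oxide yellow, x2 = kg of chrome yellow, x3 = kg of talc, x4 = kg of kaolin, x5 = kg of calcium carbonate, x6 = kg of carbon black.
Minimise 1.12x1 + 2.76x2 + 0.54x3 + 0.36x4 + 0.27x5 + 1.53x6 s.t.:
  205x1 + 251x2 ≥ 529   (yellow component)
  34x1 + 18x2 + 34x3 + 45x4 + 15x5 + 97x6 ≤ 95   (oil absorption)
  4x1 + 5.8x2 + 2.75x3 + 2.6x4 + 2.7x5 + 1.85x6 ≥ 14.47   (density contribution)
  x3 ≤ 2.1
  x5 ≤ 1
  x1, x2, x3, x4, x5, x6 ≥ 0.
The minimum-cost mix takes nothing from talc, kaolin, carbon black — only iron-oxide yellow, chrome yellow, calcium carbonate. There the oil absorption, density contribution, the calcium carbonate cap constraints are tight.
So iron-oxide yellow = 2.014 kg, chrome yellow = 0.6404 kg, calcium carbonate = 1 kg.
Total cost: 1.12·2.014 + 2.76·0.6404 + 0.27·1 = 4.2932.

$4.29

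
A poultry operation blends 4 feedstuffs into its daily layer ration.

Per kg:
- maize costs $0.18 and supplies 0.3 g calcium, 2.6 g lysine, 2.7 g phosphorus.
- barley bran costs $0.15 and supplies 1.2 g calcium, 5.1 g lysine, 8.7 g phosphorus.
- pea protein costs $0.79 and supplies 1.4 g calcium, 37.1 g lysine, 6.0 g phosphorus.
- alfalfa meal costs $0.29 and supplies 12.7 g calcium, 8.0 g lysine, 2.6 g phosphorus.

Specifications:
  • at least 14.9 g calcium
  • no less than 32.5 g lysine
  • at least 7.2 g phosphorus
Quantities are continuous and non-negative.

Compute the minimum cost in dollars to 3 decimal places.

$0.826

Let x1 = kg of maize, x2 = kg of barley bran, x3 = kg of pea protein, x4 = kg of alfalfa meal.
min 0.18x1 + 0.15x2 + 0.79x3 + 0.29x4 with:
  0.3x1 + 1.2x2 + 1.4x3 + 12.7x4 ≥ 14.9   (calcium)
  2.6x1 + 5.1x2 + 37.1x3 + 8x4 ≥ 32.5   (lysine)
  2.7x1 + 8.7x2 + 6x3 + 2.6x4 ≥ 7.2   (phosphorus)
  x1, x2, x3, x4 ≥ 0.
At the optimum only barley bran, pea protein, alfalfa meal are positive (maize = 0). The calcium, lysine, phosphorus requirements are met with equality.
Optimal quantities: barley bran = 0.06479 kg, pea protein = 0.6304 kg, alfalfa meal = 1.098 kg.
Hence cost = 0.15·0.06479 + 0.79·0.6304 + 0.29·1.098 = $0.82615.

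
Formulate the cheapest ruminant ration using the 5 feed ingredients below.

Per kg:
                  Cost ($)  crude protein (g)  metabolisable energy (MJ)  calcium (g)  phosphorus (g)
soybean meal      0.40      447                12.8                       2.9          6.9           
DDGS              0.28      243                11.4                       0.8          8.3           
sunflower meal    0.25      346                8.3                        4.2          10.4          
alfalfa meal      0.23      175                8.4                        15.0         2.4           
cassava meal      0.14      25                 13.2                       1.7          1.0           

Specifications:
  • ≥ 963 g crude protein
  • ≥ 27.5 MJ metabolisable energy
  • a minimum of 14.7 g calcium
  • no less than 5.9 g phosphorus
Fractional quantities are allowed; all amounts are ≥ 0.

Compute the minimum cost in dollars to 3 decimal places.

$0.751

This is a linear program. Let x1 = kg of soybean meal, x2 = kg of DDGS, x3 = kg of sunflower meal, x4 = kg of alfalfa meal, x5 = kg of cassava meal.
Minimize 0.4x1 + 0.28x2 + 0.25x3 + 0.23x4 + 0.14x5 s.t.:
  447x1 + 243x2 + 346x3 + 175x4 + 25x5 ≥ 963   (crude protein)
  12.8x1 + 11.4x2 + 8.3x3 + 8.4x4 + 13.2x5 ≥ 27.5   (metabolisable energy)
  2.9x1 + 0.8x2 + 4.2x3 + 15x4 + 1.7x5 ≥ 14.7   (calcium)
  6.9x1 + 8.3x2 + 10.4x3 + 2.4x4 + 1x5 ≥ 5.9   (phosphorus)
  x1, x2, x3, x4, x5 ≥ 0.
The cheapest feasible vertex uses only sunflower meal, alfalfa meal, cassava meal; soybean meal, DDGS are not used. There the crude protein, metabolisable energy, calcium constraints are tight.
So sunflower meal = 2.66 kg, alfalfa meal = 0.2033 kg, cassava meal = 0.2813 kg.
Hence cost = 0.25·2.66 + 0.23·0.2033 + 0.14·0.2813 = $0.75114.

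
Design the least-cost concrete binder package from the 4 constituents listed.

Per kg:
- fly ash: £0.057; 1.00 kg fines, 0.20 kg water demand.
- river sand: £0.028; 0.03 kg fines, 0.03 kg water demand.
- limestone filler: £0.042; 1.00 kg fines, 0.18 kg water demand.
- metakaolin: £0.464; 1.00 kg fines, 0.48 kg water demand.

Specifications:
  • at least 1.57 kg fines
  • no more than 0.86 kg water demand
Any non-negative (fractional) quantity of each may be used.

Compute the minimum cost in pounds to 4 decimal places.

£0.0659

Let x1 = kg of fly ash, x2 = kg of river sand, x3 = kg of limestone filler, x4 = kg of metakaolin.
Minimize 0.057x1 + 0.028x2 + 0.042x3 + 0.464x4 s.t.:
  1x1 + 0.03x2 + 1x3 + 1x4 ≥ 1.57   (fines)
  0.2x1 + 0.03x2 + 0.18x3 + 0.48x4 ≤ 0.86   (water demand)
  x1, x2, x3, x4 ≥ 0.
The cheapest feasible vertex uses only limestone filler; fly ash, river sand, metakaolin are not used. The fines requirement is met with equality.
So limestone filler = 1.57 kg.
Cost = 0.042·1.57 = 0.065940.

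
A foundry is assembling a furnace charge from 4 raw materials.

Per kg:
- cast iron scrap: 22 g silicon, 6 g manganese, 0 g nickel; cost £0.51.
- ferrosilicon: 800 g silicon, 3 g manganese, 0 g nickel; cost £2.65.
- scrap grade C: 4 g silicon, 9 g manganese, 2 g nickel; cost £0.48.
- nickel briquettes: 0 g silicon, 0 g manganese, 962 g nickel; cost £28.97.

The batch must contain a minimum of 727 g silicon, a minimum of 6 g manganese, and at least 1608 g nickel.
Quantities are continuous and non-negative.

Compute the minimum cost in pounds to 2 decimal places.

£50.98

Treat it as an LP. Let x1 = kg of cast iron scrap, x2 = kg of ferrosilicon, x3 = kg of scrap grade C, x4 = kg of nickel briquettes.
min 0.51x1 + 2.65x2 + 0.48x3 + 28.97x4 s.t.:
  22x1 + 800x2 + 4x3 ≥ 727   (silicon)
  6x1 + 3x2 + 9x3 ≥ 6   (manganese)
  2x3 + 962x4 ≥ 1608   (nickel)
  x1, x2, x3, x4 ≥ 0.
The minimum-cost mix takes nothing from cast iron scrap — only ferrosilicon, scrap grade C, nickel briquettes. Binding constraints: silicon, manganese, nickel.
Solving gives x2 = 0.90693, x3 = 0.36436, x4 = 1.6708.
Cost = 2.65·0.90693 + 0.48·0.36436 + 28.97·1.6708 = 50.9813.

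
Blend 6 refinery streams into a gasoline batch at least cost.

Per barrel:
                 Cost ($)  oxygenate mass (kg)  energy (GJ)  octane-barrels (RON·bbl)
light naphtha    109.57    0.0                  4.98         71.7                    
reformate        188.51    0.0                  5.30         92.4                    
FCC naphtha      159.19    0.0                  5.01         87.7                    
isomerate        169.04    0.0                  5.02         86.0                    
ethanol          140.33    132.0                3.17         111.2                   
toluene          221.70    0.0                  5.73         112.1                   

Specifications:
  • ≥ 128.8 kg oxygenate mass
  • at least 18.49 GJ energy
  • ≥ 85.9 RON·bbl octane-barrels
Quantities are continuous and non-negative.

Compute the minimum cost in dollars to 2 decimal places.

$475.69

Let x1 = barrels of light naphtha, x2 = barrels of reformate, x3 = barrels of FCC naphtha, x4 = barrels of isomerate, x5 = barrels of ethanol, x6 = barrels of toluene.
Minimise 109.57x1 + 188.51x2 + 159.19x3 + 169.04x4 + 140.33x5 + 221.7x6 s.t.:
  132x5 ≥ 128.8   (oxygenate mass)
  4.98x1 + 5.3x2 + 5.01x3 + 5.02x4 + 3.17x5 + 5.73x6 ≥ 18.49   (energy)
  71.7x1 + 92.4x2 + 87.7x3 + 86x4 + 111.2x5 + 112.1x6 ≥ 85.9   (octane-barrels)
  x1, x2, x3, x4, x5, x6 ≥ 0.
At the optimum only light naphtha, ethanol are positive (reformate, FCC naphtha, isomerate, toluene = 0). The oxygenate mass and energy requirements are met with equality.
So light naphtha = 3.0917 barrels, ethanol = 0.97576 barrels.
Total cost: 109.57·3.0917 + 140.33·0.97576 = 475.6860.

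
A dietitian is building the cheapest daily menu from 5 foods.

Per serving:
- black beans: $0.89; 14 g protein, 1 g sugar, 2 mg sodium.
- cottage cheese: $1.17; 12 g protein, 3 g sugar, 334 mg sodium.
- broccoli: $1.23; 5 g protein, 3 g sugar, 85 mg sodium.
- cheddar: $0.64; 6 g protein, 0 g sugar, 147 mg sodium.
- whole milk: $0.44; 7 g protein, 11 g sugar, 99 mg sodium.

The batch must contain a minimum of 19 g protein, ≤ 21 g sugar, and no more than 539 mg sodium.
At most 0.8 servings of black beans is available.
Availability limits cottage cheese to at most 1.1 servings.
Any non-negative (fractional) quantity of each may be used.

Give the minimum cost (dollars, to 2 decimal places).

$1.20

This is a linear program. Let x1 = servings of black beans, x2 = servings of cottage cheese, x3 = servings of broccoli, x4 = servings of cheddar, x5 = servings of whole milk.
Minimise 0.89x1 + 1.17x2 + 1.23x3 + 0.64x4 + 0.44x5 with:
  14x1 + 12x2 + 5x3 + 6x4 + 7x5 ≥ 19   (protein)
  1x1 + 3x2 + 3x3 + 11x5 ≤ 21   (sugar)
  2x1 + 334x2 + 85x3 + 147x4 + 99x5 ≤ 539   (sodium)
  x1 ≤ 0.8
  x2 ≤ 1.1
  x1, x2, x3, x4, x5 ≥ 0.
The optimal basis is {black beans, whole milk}; cottage cheese, broccoli, cheddar drop out. There the protein and sugar constraints are tight.
So black beans = 0.4218 servings, whole milk = 1.871 servings.
Hence cost = 0.89·0.4218 + 0.44·1.871 = $1.1986.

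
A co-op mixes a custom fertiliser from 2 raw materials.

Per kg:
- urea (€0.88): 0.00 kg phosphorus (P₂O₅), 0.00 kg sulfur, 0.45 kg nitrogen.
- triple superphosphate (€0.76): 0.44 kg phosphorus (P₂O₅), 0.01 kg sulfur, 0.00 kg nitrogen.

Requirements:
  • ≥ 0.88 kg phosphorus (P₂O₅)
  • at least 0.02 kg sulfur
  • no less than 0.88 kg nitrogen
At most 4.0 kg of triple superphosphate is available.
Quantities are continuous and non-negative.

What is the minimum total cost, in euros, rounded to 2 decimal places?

Treat it as an LP. Let x1 = kg of urea, x2 = kg of triple superphosphate.
min 0.88x1 + 0.76x2 with:
  0.44x2 ≥ 0.88   (phosphorus (P₂O₅))
  0.01x2 ≥ 0.02   (sulfur)
  0.45x1 ≥ 0.88   (nitrogen)
  x2 ≤ 4
  x1, x2 ≥ 0.
Both inputs are positive at the optimum. The phosphorus (P₂O₅), sulfur, nitrogen requirements are met with equality.
Optimal quantities: urea = 1.956 kg, triple superphosphate = 2 kg.
Hence cost = 0.88·1.956 + 0.76·2 = €3.2413.

€3.24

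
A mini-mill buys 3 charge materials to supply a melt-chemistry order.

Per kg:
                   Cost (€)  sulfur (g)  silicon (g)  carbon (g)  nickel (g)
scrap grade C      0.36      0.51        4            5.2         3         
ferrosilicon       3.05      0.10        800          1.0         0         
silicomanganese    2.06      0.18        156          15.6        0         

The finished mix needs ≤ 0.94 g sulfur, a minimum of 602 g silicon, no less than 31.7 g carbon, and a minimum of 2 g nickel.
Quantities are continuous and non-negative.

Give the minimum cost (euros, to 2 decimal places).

Let x1 = kg of scrap grade C, x2 = kg of ferrosilicon, x3 = kg of silicomanganese.
Minimise 0.36x1 + 3.05x2 + 2.06x3 s.t.:
  0.51x1 + 0.1x2 + 0.18x3 ≤ 0.94   (sulfur)
  4x1 + 800x2 + 156x3 ≥ 602   (silicon)
  5.2x1 + 1x2 + 15.6x3 ≥ 31.7   (carbon)
  3x1 ≥ 2   (nickel)
  x1, x2, x3 ≥ 0.
The optimal mix uses every input. There the sulfur, silicon, carbon constraints are tight.
Optimal quantities: scrap grade C = 1.191 kg, ferrosilicon = 0.4331 kg, silicomanganese = 1.607 kg.
Cost = 0.36·1.191 + 3.05·0.4331 + 2.06·1.607 = 5.0601.

€5.06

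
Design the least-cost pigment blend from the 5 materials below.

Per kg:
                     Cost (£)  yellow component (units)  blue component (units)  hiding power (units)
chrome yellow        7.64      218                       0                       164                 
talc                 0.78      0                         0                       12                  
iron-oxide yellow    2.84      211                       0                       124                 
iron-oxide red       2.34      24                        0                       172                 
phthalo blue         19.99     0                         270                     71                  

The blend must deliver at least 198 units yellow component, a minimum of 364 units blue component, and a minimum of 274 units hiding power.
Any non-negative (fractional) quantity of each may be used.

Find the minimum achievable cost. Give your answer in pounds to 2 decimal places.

£30.41

Set it up as a linear program. Let x1 = kg of chrome yellow, x2 = kg of talc, x3 = kg of iron-oxide yellow, x4 = kg of iron-oxide red, x5 = kg of phthalo blue.
Minimise 7.64x1 + 0.78x2 + 2.84x3 + 2.34x4 + 19.99x5 with:
  218x1 + 211x3 + 24x4 ≥ 198   (yellow component)
  270x5 ≥ 364   (blue component)
  164x1 + 12x2 + 124x3 + 172x4 + 71x5 ≥ 274   (hiding power)
  x1, x2, x3, x4, x5 ≥ 0.
The optimal basis is {iron-oxide yellow, iron-oxide red, phthalo blue}; chrome yellow, talc drop out. There the yellow component, blue component, hiding power constraints are tight.
Optimal quantities: iron-oxide yellow = 0.893782 kg, iron-oxide red = 0.392166 kg, phthalo blue = 1.34815 kg.
Total cost: 2.84·0.893782 + 2.34·0.392166 + 19.99·1.34815 = 30.4055.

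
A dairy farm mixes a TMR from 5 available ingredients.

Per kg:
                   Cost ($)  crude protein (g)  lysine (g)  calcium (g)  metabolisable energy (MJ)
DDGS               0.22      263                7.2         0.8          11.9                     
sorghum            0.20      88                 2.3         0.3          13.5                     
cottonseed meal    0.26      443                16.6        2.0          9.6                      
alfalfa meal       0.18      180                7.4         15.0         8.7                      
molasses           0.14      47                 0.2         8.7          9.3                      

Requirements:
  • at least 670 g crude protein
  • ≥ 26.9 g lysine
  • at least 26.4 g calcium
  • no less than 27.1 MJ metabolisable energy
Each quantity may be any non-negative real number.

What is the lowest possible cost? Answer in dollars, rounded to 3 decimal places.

Treat it as an LP. Let x1 = kg of DDGS, x2 = kg of sorghum, x3 = kg of cottonseed meal, x4 = kg of alfalfa meal, x5 = kg of molasses.
min 0.22x1 + 0.2x2 + 0.26x3 + 0.18x4 + 0.14x5 subject to:
  263x1 + 88x2 + 443x3 + 180x4 + 47x5 ≥ 670   (crude protein)
  7.2x1 + 2.3x2 + 16.6x3 + 7.4x4 + 0.2x5 ≥ 26.9   (lysine)
  0.8x1 + 0.3x2 + 2x3 + 15x4 + 8.7x5 ≥ 26.4   (calcium)
  11.9x1 + 13.5x2 + 9.6x3 + 8.7x4 + 9.3x5 ≥ 27.1   (metabolisable energy)
  x1, x2, x3, x4, x5 ≥ 0.
The optimal basis is {sorghum, cottonseed meal, alfalfa meal}; DDGS, molasses drop out. There the lysine, calcium, metabolisable energy constraints are tight.
That vertex is x2 = 0.3525, x3 = 0.8401, x4 = 1.641.
Hence cost = 0.2·0.3525 + 0.26·0.8401 + 0.18·1.641 = $0.58431.

$0.584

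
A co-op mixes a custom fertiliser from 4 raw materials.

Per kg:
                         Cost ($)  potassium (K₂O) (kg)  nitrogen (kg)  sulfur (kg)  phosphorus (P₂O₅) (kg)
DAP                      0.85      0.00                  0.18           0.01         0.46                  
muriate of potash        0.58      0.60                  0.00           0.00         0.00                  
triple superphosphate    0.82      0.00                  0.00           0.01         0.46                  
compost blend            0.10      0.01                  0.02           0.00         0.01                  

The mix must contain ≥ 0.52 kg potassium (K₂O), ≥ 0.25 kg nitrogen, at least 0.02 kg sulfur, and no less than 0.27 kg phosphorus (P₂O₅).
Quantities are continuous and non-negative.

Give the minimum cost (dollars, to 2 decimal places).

Let x1 = kg of DAP, x2 = kg of muriate of potash, x3 = kg of triple superphosphate, x4 = kg of compost blend.
Minimize 0.85x1 + 0.58x2 + 0.82x3 + 0.1x4 s.t.:
  0.6x2 + 0.01x4 ≥ 0.52   (potassium (K₂O))
  0.18x1 + 0.02x4 ≥ 0.25   (nitrogen)
  0.01x1 + 0.01x3 ≥ 0.02   (sulfur)
  0.46x1 + 0.46x3 + 0.01x4 ≥ 0.27   (phosphorus (P₂O₅))
  x1, x2, x3, x4 ≥ 0.
At the optimum only DAP, muriate of potash, triple superphosphate are positive (compost blend = 0). Binding constraints: potassium (K₂O), nitrogen, sulfur.
So DAP = 1.389 kg, muriate of potash = 0.8667 kg, triple superphosphate = 0.6111 kg.
Hence cost = 0.85·1.389 + 0.58·0.8667 + 0.82·0.6111 = $2.1844.

$2.18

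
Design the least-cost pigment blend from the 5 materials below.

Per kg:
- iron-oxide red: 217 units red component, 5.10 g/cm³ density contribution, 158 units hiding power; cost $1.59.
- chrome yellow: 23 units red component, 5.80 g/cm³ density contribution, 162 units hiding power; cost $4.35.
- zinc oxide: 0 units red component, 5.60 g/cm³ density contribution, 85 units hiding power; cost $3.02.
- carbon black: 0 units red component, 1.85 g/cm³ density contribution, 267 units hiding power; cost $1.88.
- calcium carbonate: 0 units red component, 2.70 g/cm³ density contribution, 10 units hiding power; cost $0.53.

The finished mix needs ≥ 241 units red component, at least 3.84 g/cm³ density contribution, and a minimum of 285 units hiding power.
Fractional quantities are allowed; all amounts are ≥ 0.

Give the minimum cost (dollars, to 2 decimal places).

Let x1 = kg of iron-oxide red, x2 = kg of chrome yellow, x3 = kg of zinc oxide, x4 = kg of carbon black, x5 = kg of calcium carbonate.
Minimise 1.59x1 + 4.35x2 + 3.02x3 + 1.88x4 + 0.53x5 subject to:
  217x1 + 23x2 ≥ 241   (red component)
  5.1x1 + 5.8x2 + 5.6x3 + 1.85x4 + 2.7x5 ≥ 3.84   (density contribution)
  158x1 + 162x2 + 85x3 + 267x4 + 10x5 ≥ 285   (hiding power)
  x1, x2, x3, x4, x5 ≥ 0.
At the optimum only iron-oxide red, carbon black are positive (chrome yellow, zinc oxide, calcium carbonate = 0). The red component and hiding power requirements are met with equality.
Solving gives x1 = 1.111, x4 = 0.4102.
Hence cost = 1.59·1.111 + 1.88·0.4102 = $2.5377.

$2.54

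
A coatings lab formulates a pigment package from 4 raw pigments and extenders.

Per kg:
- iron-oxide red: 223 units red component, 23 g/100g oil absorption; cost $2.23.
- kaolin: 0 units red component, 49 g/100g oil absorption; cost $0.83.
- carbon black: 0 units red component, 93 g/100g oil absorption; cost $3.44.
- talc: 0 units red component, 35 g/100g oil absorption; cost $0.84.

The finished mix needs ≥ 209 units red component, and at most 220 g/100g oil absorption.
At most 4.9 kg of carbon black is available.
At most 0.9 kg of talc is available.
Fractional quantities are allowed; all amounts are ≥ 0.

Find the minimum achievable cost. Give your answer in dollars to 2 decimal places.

Let x1 = kg of iron-oxide red, x2 = kg of kaolin, x3 = kg of carbon black, x4 = kg of talc.
min 2.23x1 + 0.83x2 + 3.44x3 + 0.84x4 with:
  223x1 ≥ 209   (red component)
  23x1 + 49x2 + 93x3 + 35x4 ≤ 220   (oil absorption)
  x3 ≤ 4.9
  x4 ≤ 0.9
  x1, x2, x3, x4 ≥ 0.
The optimal basis is {iron-oxide red}; kaolin, carbon black, talc drop out. The red component requirement is met with equality.
Solving gives x1 = 0.9372.
Total cost: 2.23·0.9372 = 2.0900.

$2.09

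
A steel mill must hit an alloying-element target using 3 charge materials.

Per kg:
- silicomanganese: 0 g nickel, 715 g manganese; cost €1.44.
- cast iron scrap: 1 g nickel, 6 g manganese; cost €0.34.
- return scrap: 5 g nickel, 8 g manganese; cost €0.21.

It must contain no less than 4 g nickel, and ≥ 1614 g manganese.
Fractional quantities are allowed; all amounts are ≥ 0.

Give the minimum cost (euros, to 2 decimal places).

€3.41

Let x1 = kg of silicomanganese, x2 = kg of cast iron scrap, x3 = kg of return scrap.
min 1.44x1 + 0.34x2 + 0.21x3 s.t.:
  1x2 + 5x3 ≥ 4   (nickel)
  715x1 + 6x2 + 8x3 ≥ 1614   (manganese)
  x1, x2, x3 ≥ 0.
The cheapest feasible vertex uses only silicomanganese, return scrap; cast iron scrap is not used. There the nickel and manganese constraints are tight.
Solving gives x1 = 2.248, x3 = 0.8.
Total cost: 1.44·2.248 + 0.21·0.8 = 3.4051.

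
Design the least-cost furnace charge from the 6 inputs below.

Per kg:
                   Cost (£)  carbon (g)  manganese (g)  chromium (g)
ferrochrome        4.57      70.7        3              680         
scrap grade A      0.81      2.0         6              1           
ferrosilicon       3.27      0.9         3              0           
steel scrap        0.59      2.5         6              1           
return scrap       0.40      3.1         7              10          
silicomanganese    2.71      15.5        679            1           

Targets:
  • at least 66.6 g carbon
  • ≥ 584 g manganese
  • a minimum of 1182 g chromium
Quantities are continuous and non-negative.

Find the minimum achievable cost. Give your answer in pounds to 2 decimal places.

£10.25

This is a linear program. Let x1 = kg of ferrochrome, x2 = kg of scrap grade A, x3 = kg of ferrosilicon, x4 = kg of steel scrap, x5 = kg of return scrap, x6 = kg of silicomanganese.
Minimise 4.57x1 + 0.81x2 + 3.27x3 + 0.59x4 + 0.4x5 + 2.71x6 s.t.:
  70.7x1 + 2x2 + 0.9x3 + 2.5x4 + 3.1x5 + 15.5x6 ≥ 66.6   (carbon)
  3x1 + 6x2 + 3x3 + 6x4 + 7x5 + 679x6 ≥ 584   (manganese)
  680x1 + 1x2 + 1x4 + 10x5 + 1x6 ≥ 1182   (chromium)
  x1, x2, x3, x4, x5, x6 ≥ 0.
At the optimum only ferrochrome, silicomanganese are positive (scrap grade A, ferrosilicon, steel scrap, return scrap = 0). There the manganese and chromium constraints are tight.
Optimal quantities: ferrochrome = 1.737 kg, silicomanganese = 0.8524 kg.
Total cost: 4.57·1.737 + 2.71·0.8524 = 10.2481.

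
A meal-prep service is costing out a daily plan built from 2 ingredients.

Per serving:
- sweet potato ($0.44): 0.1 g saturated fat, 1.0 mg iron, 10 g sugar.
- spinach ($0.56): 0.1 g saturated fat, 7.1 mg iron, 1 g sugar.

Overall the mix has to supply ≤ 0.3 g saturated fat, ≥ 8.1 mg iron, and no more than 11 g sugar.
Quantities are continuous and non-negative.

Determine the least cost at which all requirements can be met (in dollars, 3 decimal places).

$0.639

Set it up as a linear program. Let x1 = servings of sweet potato, x2 = servings of spinach.
min 0.44x1 + 0.56x2 subject to:
  0.1x1 + 0.1x2 ≤ 0.3   (saturated fat)
  1x1 + 7.1x2 ≥ 8.1   (iron)
  10x1 + 1x2 ≤ 11   (sugar)
  x1, x2 ≥ 0.
The minimum-cost mix takes nothing from sweet potato — only spinach. Binding constraint: iron.
That vertex is x2 = 1.141.
Objective = 0.56·1.141 = 0.63896.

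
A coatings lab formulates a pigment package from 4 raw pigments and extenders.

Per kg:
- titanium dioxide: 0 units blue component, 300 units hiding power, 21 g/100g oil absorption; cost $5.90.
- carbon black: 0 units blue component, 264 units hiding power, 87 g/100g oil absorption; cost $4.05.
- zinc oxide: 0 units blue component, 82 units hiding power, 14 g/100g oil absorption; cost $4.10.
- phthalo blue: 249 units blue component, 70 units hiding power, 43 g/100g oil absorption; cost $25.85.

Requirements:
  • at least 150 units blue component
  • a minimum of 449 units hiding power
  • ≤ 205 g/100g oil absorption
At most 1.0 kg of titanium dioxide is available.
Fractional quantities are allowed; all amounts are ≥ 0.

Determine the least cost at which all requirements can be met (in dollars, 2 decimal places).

$21.81

Let x1 = kg of titanium dioxide, x2 = kg of carbon black, x3 = kg of zinc oxide, x4 = kg of phthalo blue.
min 5.9x1 + 4.05x2 + 4.1x3 + 25.85x4 s.t.:
  249x4 ≥ 150   (blue component)
  300x1 + 264x2 + 82x3 + 70x4 ≥ 449   (hiding power)
  21x1 + 87x2 + 14x3 + 43x4 ≤ 205   (oil absorption)
  x1 ≤ 1
  x1, x2, x3, x4 ≥ 0.
The optimal basis is {carbon black, phthalo blue}; titanium dioxide, zinc oxide drop out. There the blue component and hiding power constraints are tight.
So carbon black = 1.541 kg, phthalo blue = 0.6024 kg.
Hence cost = 4.05·1.541 + 25.85·0.6024 = $21.8131.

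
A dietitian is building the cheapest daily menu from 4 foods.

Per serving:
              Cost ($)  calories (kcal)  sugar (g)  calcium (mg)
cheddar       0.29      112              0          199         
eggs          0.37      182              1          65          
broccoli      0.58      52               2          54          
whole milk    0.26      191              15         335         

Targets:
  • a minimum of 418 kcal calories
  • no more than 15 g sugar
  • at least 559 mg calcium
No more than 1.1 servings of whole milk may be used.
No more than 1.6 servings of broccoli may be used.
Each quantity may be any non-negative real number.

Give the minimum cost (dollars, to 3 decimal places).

$0.788

Treat it as an LP. Let x1 = servings of cheddar, x2 = servings of eggs, x3 = servings of broccoli, x4 = servings of whole milk.
min 0.29x1 + 0.37x2 + 0.58x3 + 0.26x4 s.t.:
  112x1 + 182x2 + 52x3 + 191x4 ≥ 418   (calories)
  1x2 + 2x3 + 15x4 ≤ 15   (sugar)
  199x1 + 65x2 + 54x3 + 335x4 ≥ 559   (calcium)
  x4 ≤ 1.1
  x3 ≤ 1.6
  x1, x2, x3, x4 ≥ 0.
At the optimum only cheddar, eggs, whole milk are positive (broccoli = 0). Binding constraints: calories, sugar, calcium.
Solving gives x1 = 0.9766, x2 = 0.6949, x4 = 0.9537.
Hence cost = 0.29·0.9766 + 0.37·0.6949 + 0.26·0.9537 = $0.78829.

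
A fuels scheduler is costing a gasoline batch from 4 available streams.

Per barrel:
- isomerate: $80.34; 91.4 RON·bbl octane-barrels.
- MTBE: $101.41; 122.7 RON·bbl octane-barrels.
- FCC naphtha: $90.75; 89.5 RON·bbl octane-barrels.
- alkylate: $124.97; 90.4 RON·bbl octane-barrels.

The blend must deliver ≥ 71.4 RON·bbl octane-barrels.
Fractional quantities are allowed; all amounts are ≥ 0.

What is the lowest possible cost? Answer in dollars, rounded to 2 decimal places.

$59.01

Treat it as an LP. Let x1 = barrels of isomerate, x2 = barrels of MTBE, x3 = barrels of FCC naphtha, x4 = barrels of alkylate.
Minimize 80.34x1 + 101.41x2 + 90.75x3 + 124.97x4 with:
  91.4x1 + 122.7x2 + 89.5x3 + 90.4x4 ≥ 71.4   (octane-barrels)
  x1, x2, x3, x4 ≥ 0.
The optimal basis is {MTBE}; isomerate, FCC naphtha, alkylate drop out. The octane-barrels requirement is met with equality.
Optimal quantities: MTBE = 0.5819 barrels.
Hence cost = 101.41·0.5819 = $59.0105.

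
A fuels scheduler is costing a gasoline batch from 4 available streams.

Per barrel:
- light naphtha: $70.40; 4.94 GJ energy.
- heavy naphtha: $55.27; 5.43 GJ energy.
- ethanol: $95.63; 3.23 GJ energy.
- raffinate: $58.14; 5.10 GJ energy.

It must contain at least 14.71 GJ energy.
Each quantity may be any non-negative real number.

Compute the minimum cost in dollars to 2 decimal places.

Let x1 = barrels of light naphtha, x2 = barrels of heavy naphtha, x3 = barrels of ethanol, x4 = barrels of raffinate.
min 70.4x1 + 55.27x2 + 95.63x3 + 58.14x4 with:
  4.94x1 + 5.43x2 + 3.23x3 + 5.1x4 ≥ 14.71   (energy)
  x1, x2, x3, x4 ≥ 0.
At the optimum only heavy naphtha is positive (light naphtha, ethanol, raffinate = 0). Binding constraint: energy.
So heavy naphtha = 2.709 barrels.
Total cost: 55.27·2.709 = 149.7264.

$149.73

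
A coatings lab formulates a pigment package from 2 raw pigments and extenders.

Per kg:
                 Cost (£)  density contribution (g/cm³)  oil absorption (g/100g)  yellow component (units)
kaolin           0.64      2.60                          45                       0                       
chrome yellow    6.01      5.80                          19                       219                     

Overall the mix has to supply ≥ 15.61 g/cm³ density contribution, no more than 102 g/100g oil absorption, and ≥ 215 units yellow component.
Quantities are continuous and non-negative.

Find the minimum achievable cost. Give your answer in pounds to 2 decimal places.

£13.31

Treat it as an LP. Let x1 = kg of kaolin, x2 = kg of chrome yellow.
Minimize 0.64x1 + 6.01x2 with:
  2.6x1 + 5.8x2 ≥ 15.61   (density contribution)
  45x1 + 19x2 ≤ 102   (oil absorption)
  219x2 ≥ 215   (yellow component)
  x1, x2 ≥ 0.
Both inputs are positive at the optimum. Binding constraints: density contribution and oil absorption.
Solving gives x1 = 1.394, x2 = 2.066.
Cost = 0.64·1.394 + 6.01·2.066 = 13.3088.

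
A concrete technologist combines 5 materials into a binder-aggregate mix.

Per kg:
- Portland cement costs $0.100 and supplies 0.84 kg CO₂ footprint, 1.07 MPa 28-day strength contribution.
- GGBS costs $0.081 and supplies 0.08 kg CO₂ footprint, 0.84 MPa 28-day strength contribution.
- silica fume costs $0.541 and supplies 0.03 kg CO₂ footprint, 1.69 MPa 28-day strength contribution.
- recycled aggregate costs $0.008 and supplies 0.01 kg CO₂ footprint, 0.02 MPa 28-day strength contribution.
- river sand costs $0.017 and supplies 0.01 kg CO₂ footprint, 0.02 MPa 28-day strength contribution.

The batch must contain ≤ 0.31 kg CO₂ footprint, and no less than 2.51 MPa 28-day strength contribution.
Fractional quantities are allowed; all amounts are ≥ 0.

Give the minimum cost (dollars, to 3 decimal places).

$0.242

This is a linear program. Let x1 = kg of Portland cement, x2 = kg of GGBS, x3 = kg of silica fume, x4 = kg of recycled aggregate, x5 = kg of river sand.
Minimize 0.1x1 + 0.081x2 + 0.541x3 + 0.008x4 + 0.017x5 subject to:
  0.84x1 + 0.08x2 + 0.03x3 + 0.01x4 + 0.01x5 ≤ 0.31   (CO₂ footprint)
  1.07x1 + 0.84x2 + 1.69x3 + 0.02x4 + 0.02x5 ≥ 2.51   (28-day strength contribution)
  x1, x2, x3, x4, x5 ≥ 0.
The optimal basis is {Portland cement, GGBS}; silica fume, recycled aggregate, river sand drop out. Binding constraints: CO₂ footprint and 28-day strength contribution.
Solving gives x1 = 0.09613, x2 = 2.866.
Objective = 0.1·0.09613 + 0.081·2.866 = 0.24176.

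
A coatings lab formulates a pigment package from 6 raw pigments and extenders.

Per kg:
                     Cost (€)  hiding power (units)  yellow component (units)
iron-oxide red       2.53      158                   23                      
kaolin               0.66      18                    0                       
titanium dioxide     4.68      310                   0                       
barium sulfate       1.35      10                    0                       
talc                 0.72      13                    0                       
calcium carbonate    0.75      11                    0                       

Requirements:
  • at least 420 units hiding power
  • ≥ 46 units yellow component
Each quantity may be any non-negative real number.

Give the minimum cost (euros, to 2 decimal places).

€6.63

This is a linear program. Let x1 = kg of iron-oxide red, x2 = kg of kaolin, x3 = kg of titanium dioxide, x4 = kg of barium sulfate, x5 = kg of talc, x6 = kg of calcium carbonate.
Minimize 2.53x1 + 0.66x2 + 4.68x3 + 1.35x4 + 0.72x5 + 0.75x6 subject to:
  158x1 + 18x2 + 310x3 + 10x4 + 13x5 + 11x6 ≥ 420   (hiding power)
  23x1 ≥ 46   (yellow component)
  x1, x2, x3, x4, x5, x6 ≥ 0.
The cheapest feasible vertex uses only iron-oxide red, titanium dioxide; kaolin, barium sulfate, talc, calcium carbonate are not used. The hiding power and yellow component requirements are met with equality.
So iron-oxide red = 2 kg, titanium dioxide = 0.3355 kg.
Hence cost = 2.53·2 + 4.68·0.3355 = €6.6301.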